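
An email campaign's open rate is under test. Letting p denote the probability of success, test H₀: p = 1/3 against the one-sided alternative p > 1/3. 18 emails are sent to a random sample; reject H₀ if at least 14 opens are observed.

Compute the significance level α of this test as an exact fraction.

56137/387420489

α = P(reject H₀ | H₀ true) = P(K ≥ 14 | p = 1/3), with K ~ Binomial(18, 1/3).
Adding the binomial terms for j = 14 through 18 with p = 1/3 yields 56137/387420489.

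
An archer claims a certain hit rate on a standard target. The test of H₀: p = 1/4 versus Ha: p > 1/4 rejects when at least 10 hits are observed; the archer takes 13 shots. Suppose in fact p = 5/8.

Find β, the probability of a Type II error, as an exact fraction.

Under the alternative p = 5/8, Y ~ Binomial(13, 5/8); β is the probability the test does not reject, P(Y < 10).
Equivalently, β = 1 − P(Y ≥ 10) = 107331531597/137438953472.

107331531597/137438953472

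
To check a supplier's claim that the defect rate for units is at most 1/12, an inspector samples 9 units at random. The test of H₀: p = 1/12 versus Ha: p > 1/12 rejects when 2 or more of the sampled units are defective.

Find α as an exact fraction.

218150683/1289945088

α = P(reject H₀ | H₀ true) = P(X ≥ 2 | p = 1/12), X ~ Binomial(9, 1/12).
Computing the lower-tail complement: 1 − 1071794405/1289945088 = 218150683/1289945088.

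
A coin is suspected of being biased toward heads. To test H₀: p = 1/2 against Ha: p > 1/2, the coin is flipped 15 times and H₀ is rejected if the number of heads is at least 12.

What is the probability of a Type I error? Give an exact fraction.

The Type I error probability is α = P(X ≥ 12) computed under H₀, where X ~ Binomial(15, 1/2).
That's C(15,12) + C(15,13) + C(15,14) + C(15,15) over 2^15, i.e. (455 + 105 + 15 + 1)/32768 = 576/32768 = 9/512.

9/512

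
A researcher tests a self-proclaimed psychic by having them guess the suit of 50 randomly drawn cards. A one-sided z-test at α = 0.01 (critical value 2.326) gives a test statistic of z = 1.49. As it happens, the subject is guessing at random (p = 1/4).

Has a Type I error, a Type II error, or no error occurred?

No error — this is a correct decision.

The conventional null hypothesis is that the subject is guessing at random (p = 1/4).
Since z = 1.49 ≤ z* = 2.326, H₀ is not rejected.
H₀ is true (actually the subject is guessing at random (p = 1/4)).
The decision matches the true state — no error.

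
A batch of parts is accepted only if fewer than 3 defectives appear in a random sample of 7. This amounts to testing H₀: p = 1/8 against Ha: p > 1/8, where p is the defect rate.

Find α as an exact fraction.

97119/2097152

α = P(reject H₀ | H₀ true) = P(K ≥ 3 | p = 1/8), K ~ Binomial(7, 1/8).
Computing the lower-tail complement: 1 − 2000033/2097152 = 97119/2097152.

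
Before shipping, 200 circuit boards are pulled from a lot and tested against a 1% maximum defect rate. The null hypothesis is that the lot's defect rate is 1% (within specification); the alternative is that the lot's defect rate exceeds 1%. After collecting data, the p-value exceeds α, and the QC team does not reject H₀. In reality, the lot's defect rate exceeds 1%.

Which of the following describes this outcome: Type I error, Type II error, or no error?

H₀ was not rejected, but H₀ is actually false.
Failing to reject a false null hypothesis is a Type II error (false negative).

Type II error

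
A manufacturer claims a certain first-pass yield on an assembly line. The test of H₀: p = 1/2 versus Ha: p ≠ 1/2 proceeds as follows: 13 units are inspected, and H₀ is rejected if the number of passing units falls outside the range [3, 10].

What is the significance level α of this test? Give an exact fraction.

α = P(K ≤ 2 or K ≥ 11 | p = 1/2), K ~ Binomial(13, 1/2).
Each tail has probability (1 + 13 + 78)/8192; doubling gives α = 184/8192 = 23/1024.

23/1024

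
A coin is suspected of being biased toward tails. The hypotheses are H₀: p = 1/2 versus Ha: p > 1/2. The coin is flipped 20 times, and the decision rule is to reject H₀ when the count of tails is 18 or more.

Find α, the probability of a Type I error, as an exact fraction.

Under H₀, S ~ Binomial(20, 1/2), and α = P(S ≥ 18).
Summing the upper tail: (190 + 20 + 1) / 2^20 = 211/1048576.

211/1048576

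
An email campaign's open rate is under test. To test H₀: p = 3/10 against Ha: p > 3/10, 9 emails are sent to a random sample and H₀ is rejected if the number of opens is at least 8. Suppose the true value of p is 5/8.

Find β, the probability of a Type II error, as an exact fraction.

A Type II error is failing to reject when Ha holds: with p = 5/8, β = P(Y ≤ 7).
Adding the binomial probabilities P(Y=0)+…+P(Y=7) at p = 5/8 gives 3803679/4194304.

3803679/4194304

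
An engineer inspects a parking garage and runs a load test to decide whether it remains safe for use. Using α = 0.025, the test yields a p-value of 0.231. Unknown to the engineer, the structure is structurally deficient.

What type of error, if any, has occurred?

The conventional null hypothesis is that the structure meets the required load capacity (safe).
Since p = 0.231 ≥ α = 0.025, H₀ is not rejected.
H₀ is false (actually the structure is structurally deficient).
Failing to reject a false H₀ is a Type II error.

Type II error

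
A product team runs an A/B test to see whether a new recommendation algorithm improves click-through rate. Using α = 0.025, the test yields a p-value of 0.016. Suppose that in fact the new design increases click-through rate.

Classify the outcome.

No error — this is a correct decision.

The conventional null hypothesis is that the new design has no effect on click-through rate.
Since p = 0.016 < α = 0.025, H₀ is rejected.
H₀ is false (actually the new design increases click-through rate).
The decision matches the true state — no error.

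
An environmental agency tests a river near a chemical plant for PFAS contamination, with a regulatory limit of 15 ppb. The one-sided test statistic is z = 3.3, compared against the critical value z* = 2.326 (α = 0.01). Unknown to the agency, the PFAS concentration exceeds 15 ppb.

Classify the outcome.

No error (correct decision).

The conventional null hypothesis is that the PFAS concentration is at or below 15 ppb (safe).
Since z = 3.3 > z* = 2.326, H₀ is rejected.
H₀ is false (actually the PFAS concentration exceeds 15 ppb).
The decision matches the true state — no error.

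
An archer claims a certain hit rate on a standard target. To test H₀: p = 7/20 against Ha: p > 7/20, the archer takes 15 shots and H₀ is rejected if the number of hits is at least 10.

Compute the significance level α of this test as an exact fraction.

Under H₀, K ~ Binomial(15, 7/20), and α = P(K ≥ 10).
Adding the binomial terms for j = 10 through 15 with p = 7/20 yields 203869009270562307/16384000000000000000.

203869009270562307/16384000000000000000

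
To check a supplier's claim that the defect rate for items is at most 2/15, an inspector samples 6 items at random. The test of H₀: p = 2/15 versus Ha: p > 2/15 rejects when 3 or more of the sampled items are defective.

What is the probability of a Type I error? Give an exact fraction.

Under H₀, S ~ Binomial(6, 2/15); the Type I error rate is P(S ≥ 3).
Computing the lower-tail complement: 1 − 2199197/2278125 = 78928/2278125.

78928/2278125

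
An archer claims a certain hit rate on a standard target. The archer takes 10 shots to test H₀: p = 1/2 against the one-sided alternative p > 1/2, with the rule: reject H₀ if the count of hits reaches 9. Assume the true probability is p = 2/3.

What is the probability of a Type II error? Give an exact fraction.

A Type II error is failing to reject when Ha holds: with p = 2/3, β = P(Y ≤ 8).
Summing C(10,j)·(2/3)^j·(1/3)^{10-j} for j = 0..8 gives 17635/19683.

17635/19683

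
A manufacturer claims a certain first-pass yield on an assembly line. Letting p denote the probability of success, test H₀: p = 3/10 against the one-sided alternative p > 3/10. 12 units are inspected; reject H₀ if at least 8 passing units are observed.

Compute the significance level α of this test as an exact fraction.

948937113/100000000000

α = P(reject H₀ | H₀ true) = P(Y ≥ 8 | p = 3/10), with Y ~ Binomial(12, 3/10).
P(Y ≥ 8) = Σ_{j=8}^{12} C(12,j)·(3/10)^j·(7/10)^{12-j} = 948937113/100000000000.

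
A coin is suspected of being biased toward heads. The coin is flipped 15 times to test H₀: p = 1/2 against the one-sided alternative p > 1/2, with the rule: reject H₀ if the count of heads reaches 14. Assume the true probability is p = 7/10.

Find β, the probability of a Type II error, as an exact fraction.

β = P(fail to reject H₀ | Ha true) = P(K ≤ 13 | p = 7/10), K ~ Binomial(15, 7/10).
Summing C(15,j)·(7/10)^j·(3/10)^{15-j} for j = 0..13 gives 241183100052963/250000000000000.

241183100052963/250000000000000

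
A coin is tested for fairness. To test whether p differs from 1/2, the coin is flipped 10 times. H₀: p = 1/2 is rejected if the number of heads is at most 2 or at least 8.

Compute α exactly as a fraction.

7/64

Under H₀, X ~ Binomial(10, 1/2); α is the probability of landing in either tail, P(X ≤ 2) + P(X ≥ 8).
By symmetry, α = 2·P(X ≤ 2) = 2·(1 + 10 + 45)/1024 = 112/1024 = 7/64.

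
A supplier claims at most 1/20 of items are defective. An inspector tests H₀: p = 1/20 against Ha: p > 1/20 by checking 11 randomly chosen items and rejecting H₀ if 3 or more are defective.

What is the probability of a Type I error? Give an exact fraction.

4992302221/327680000000

The significance level is the probability, assuming p = 1/20, of seeing 3 or more defectives in 11 draws.
Computing the lower-tail complement: 1 − 322687697779/327680000000 = 4992302221/327680000000.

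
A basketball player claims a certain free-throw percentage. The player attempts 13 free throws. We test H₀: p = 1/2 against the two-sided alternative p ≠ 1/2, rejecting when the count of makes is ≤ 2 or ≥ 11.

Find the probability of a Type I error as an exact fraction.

23/1024

The significance level is the null-hypothesis probability of the rejection region {≤2} ∪ {≥11}.
By symmetry, α = 2·P(K ≤ 2) = 2·(1 + 13 + 78)/8192 = 184/8192 = 23/1024.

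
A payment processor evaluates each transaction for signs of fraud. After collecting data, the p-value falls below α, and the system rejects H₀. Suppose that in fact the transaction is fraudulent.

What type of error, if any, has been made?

No error (correct decision).

The conventional null hypothesis here is that the transaction is legitimate.
The test rejected a false H₀ — the decision matches the true state.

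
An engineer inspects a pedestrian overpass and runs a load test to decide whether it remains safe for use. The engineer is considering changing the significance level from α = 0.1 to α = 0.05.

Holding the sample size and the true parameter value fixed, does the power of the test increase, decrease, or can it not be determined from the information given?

Lowering α raises the bar for rejection; under Ha, the test now fails to reject on outcomes it previously would have rejected.
Since power = 1 − β and β increases, power decreases.

It decreases.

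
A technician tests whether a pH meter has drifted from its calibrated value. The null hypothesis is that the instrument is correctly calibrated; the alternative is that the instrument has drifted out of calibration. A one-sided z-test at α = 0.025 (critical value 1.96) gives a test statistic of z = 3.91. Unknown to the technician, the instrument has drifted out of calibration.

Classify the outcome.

No error — this is a correct decision.

Since z = 3.91 > z* = 1.96, H₀ is rejected.
H₀ is false (actually the instrument has drifted out of calibration).
The decision matches the true state — no error.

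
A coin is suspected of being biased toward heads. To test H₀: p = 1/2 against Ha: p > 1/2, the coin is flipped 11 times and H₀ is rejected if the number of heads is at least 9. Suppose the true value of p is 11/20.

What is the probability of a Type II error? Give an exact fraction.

38288445266097/40960000000000

A Type II error is failing to reject when Ha holds: with p = 11/20, β = P(S ≤ 8).
Adding the binomial probabilities P(S=0)+…+P(S=8) at p = 11/20 gives 38288445266097/40960000000000.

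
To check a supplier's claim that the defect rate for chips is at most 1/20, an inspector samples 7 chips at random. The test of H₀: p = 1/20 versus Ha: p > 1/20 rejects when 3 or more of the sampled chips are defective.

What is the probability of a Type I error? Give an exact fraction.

961803/256000000

α = P(reject H₀ | H₀ true) = P(K ≥ 3 | p = 1/20), K ~ Binomial(7, 1/20).
Via the complement, α = 1 − Σ_{j=0}^{2} C(7,j)(1/20)^j(19/20)^{7-j} = 961803/256000000.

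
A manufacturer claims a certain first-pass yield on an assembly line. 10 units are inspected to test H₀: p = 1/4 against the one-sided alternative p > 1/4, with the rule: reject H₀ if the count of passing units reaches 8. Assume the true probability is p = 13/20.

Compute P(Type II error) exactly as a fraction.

1890285078059/2560000000000

A Type II error is failing to reject when Ha holds: with p = 13/20, β = P(S ≤ 7).
Adding the binomial probabilities P(S=0)+…+P(S=7) at p = 13/20 gives 1890285078059/2560000000000.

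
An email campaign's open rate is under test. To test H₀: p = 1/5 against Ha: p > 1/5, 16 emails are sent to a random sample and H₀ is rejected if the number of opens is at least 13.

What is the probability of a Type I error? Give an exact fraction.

The Type I error probability is α = P(K ≥ 13) computed under H₀, where K ~ Binomial(16, 1/5).
P(K ≥ 13) = Σ_{j=13}^{16} C(16,j)·(1/5)^j·(4/5)^{16-j} = 1513/6103515625.

1513/6103515625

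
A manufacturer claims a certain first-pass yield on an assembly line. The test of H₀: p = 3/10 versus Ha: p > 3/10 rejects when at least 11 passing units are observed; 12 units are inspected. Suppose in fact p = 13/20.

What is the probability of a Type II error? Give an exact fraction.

3922160441778411/4096000000000000

β = P(fail to reject H₀ | Ha true) = P(Y ≤ 10 | p = 13/20), Y ~ Binomial(12, 13/20).
Summing C(12,j)·(13/20)^j·(7/20)^{12-j} for j = 0..10 gives 3922160441778411/4096000000000000.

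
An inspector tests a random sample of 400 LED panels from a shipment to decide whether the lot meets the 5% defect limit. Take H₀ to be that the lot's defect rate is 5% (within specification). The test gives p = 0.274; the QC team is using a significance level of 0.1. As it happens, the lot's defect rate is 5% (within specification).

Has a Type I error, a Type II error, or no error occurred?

No error — this is a correct decision.

Since p = 0.274 ≥ α = 0.1, H₀ is not rejected.
H₀ is true (actually the lot's defect rate is 5% (within specification)).
The decision matches the true state — no error.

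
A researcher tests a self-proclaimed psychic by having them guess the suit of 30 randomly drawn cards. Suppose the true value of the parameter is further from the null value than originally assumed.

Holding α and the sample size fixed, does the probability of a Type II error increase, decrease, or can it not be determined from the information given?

The further the true parameter sits from the null value, the more of the Ha sampling distribution falls in the rejection region.

It decreases.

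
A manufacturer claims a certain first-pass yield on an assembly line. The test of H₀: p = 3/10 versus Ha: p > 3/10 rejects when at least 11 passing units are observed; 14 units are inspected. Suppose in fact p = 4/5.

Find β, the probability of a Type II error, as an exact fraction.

Under the alternative p = 4/5, K ~ Binomial(14, 4/5); β is the probability the test does not reject, P(K < 11).
Equivalently, β = 1 − P(K ≥ 11) = 1842102761/6103515625.

1842102761/6103515625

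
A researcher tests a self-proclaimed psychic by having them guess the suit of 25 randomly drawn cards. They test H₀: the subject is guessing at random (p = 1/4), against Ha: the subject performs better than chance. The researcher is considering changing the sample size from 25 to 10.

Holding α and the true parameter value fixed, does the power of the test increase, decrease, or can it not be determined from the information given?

It decreases.

With less data the test statistic is noisier; under Ha, more outcomes land inside the acceptance region.
Since power = 1 − β and β increases, power decreases.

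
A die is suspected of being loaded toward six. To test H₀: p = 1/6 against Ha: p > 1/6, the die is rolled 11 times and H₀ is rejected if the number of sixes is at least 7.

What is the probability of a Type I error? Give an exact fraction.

The Type I error probability is α = P(Y ≥ 7) computed under H₀, where Y ~ Binomial(11, 1/6).
Adding the binomial terms for j = 7 through 11 with p = 1/6 yields 38051/60466176.

38051/60466176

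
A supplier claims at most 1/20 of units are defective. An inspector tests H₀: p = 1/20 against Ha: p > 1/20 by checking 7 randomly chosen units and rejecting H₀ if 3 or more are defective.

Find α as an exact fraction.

961803/256000000

The significance level is the probability, assuming p = 1/20, of seeing 3 or more defectives in 7 draws.
α = 1 − P(K ≤ 2) = 1 − 255038197/256000000 = 961803/256000000.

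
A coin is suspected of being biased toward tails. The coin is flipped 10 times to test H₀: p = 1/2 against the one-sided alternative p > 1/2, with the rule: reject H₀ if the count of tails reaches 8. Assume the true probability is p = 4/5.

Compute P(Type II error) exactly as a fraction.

Under the alternative p = 4/5, Y ~ Binomial(10, 4/5); β is the probability the test does not reject, P(Y < 8).
Adding the binomial probabilities P(Y=0)+…+P(Y=7) at p = 4/5 gives 3146489/9765625.

3146489/9765625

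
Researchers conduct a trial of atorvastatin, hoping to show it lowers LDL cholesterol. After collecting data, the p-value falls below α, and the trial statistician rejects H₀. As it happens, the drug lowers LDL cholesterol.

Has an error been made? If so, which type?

No error — this is a correct decision.

The conventional null hypothesis here is that the drug has no effect on LDL cholesterol.
The test rejected a false H₀ — the decision matches the true state.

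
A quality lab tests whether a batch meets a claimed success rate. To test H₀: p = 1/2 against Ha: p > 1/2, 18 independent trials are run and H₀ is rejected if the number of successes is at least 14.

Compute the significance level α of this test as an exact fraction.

253/16384

α = P(reject H₀ | H₀ true) = P(X ≥ 14 | p = 1/2), with X ~ Binomial(18, 1/2).
That's C(18,14) + C(18,15) + C(18,16) + C(18,17) + C(18,18) over 2^18, i.e. (3060 + 816 + 153 + 18 + 1)/262144 = 4048/262144 = 253/16384.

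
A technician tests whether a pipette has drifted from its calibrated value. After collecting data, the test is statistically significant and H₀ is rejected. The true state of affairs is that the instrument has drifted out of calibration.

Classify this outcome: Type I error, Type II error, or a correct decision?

The conventional null hypothesis here is that the instrument is correctly calibrated.
The test rejected a false H₀ — the decision matches the true state.

No error (correct decision).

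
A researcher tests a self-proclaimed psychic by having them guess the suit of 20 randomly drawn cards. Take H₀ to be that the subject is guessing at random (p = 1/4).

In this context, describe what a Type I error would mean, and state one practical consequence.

A Type I error would mean concluding that the subject performs better than chance when in fact the subject is guessing at random (p = 1/4). Consequence: a lucky guesser is credited with psychic ability.

A Type I error is rejecting H₀ when H₀ is true.
Here that means concluding the subject has some ability beyond chance when actually the subject is guessing at random (p = 1/4).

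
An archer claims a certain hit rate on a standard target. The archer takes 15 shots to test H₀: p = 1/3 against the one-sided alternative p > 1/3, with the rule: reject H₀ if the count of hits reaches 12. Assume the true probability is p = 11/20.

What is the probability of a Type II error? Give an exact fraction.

β = P(fail to reject H₀ | Ha true) = P(S ≤ 11 | p = 11/20), S ~ Binomial(15, 11/20).
Equivalently, β = 1 − P(S ≥ 12) = 7844484964274060391/8192000000000000000.

7844484964274060391/8192000000000000000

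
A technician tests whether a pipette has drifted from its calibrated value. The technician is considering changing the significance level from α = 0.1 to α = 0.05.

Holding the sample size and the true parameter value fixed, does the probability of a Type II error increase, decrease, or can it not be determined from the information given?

It increases.

Lowering α raises the bar for rejection; under Ha, the test now fails to reject on outcomes it previously would have rejected.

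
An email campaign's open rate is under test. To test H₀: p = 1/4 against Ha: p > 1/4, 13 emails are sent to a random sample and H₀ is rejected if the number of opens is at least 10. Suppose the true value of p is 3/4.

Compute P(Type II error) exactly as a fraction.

β = P(fail to reject H₀ | Ha true) = P(K ≤ 9 | p = 3/4), K ~ Binomial(13, 3/4).
Equivalently, β = 1 − P(K ≥ 10) = 3487541/8388608.

3487541/8388608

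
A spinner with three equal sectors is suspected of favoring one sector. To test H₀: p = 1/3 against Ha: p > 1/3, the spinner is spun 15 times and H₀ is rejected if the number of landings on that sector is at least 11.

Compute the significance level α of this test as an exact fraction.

α = P(reject H₀ | H₀ true) = P(S ≥ 11 | p = 1/3), with S ~ Binomial(15, 1/3).
Adding the binomial terms for j = 11 through 15 with p = 1/3 yields 25931/14348907.

25931/14348907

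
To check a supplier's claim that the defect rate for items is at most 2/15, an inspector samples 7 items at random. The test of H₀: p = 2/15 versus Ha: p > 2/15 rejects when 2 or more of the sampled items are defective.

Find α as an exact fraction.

1501316/6328125

Under H₀, K ~ Binomial(7, 2/15); the Type I error rate is P(K ≥ 2).
Computing the lower-tail complement: 1 − 4826809/6328125 = 1501316/6328125.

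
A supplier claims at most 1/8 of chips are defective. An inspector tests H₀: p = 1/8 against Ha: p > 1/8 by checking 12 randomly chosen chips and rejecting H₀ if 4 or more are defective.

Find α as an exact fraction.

3629108645/68719476736

Under H₀, Y ~ Binomial(12, 1/8); the Type I error rate is P(Y ≥ 4).
α = 1 − P(Y ≤ 3) = 1 − 65090368091/68719476736 = 3629108645/68719476736.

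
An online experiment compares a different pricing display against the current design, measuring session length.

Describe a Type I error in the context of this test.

With the conventional null hypothesis that the new design has no effect on session length:
A Type I error is rejecting H₀ when H₀ is true.
Here that means shipping the new feature to all users when actually the new design has no effect on session length.

A Type I error would mean concluding that the new design increases session length when in fact the new design has no effect on session length.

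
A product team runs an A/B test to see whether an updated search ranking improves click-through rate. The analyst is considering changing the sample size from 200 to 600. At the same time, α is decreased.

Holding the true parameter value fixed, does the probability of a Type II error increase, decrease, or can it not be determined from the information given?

Cannot be determined from the information given.

The first change alone would make β decrease; the second alone would make β increase. Which effect dominates depends on the magnitudes, which are not given.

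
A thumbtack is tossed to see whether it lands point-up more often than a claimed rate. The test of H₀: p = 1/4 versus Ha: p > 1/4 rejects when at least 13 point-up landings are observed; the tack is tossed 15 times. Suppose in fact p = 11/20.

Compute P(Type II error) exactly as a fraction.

32418940857512713659/32768000000000000000

A Type II error is failing to reject when Ha holds: with p = 11/20, β = P(K ≤ 12).
Adding the binomial probabilities P(K=0)+…+P(K=12) at p = 11/20 gives 32418940857512713659/32768000000000000000.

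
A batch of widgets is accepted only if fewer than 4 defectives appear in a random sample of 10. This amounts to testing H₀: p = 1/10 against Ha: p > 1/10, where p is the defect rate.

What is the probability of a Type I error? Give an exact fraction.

7996999/625000000

α = P(reject H₀ | H₀ true) = P(S ≥ 4 | p = 1/10), S ~ Binomial(10, 1/10).
Via the complement, α = 1 − Σ_{j=0}^{3} C(10,j)(1/10)^j(9/10)^{10-j} = 7996999/625000000.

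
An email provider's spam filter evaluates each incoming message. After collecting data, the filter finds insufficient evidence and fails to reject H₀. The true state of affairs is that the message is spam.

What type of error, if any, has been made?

The conventional null hypothesis here is that the message is legitimate (not spam).
H₀ was not rejected, but H₀ is actually false.
Failing to reject a false null hypothesis is a Type II error (false negative).

Type II error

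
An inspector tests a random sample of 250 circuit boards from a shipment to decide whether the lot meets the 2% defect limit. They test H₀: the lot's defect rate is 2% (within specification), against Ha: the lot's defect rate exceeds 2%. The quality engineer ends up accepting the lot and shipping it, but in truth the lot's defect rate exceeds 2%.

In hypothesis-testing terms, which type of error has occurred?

Type II error

'Accepting the lot and shipping it' corresponds to failing to reject H₀.
H₀ was not rejected but H₀ is false — a Type II error (false negative).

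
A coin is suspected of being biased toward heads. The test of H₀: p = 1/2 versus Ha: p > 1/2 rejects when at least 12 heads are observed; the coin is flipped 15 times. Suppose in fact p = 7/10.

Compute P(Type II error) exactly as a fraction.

β = P(fail to reject H₀ | Ha true) = P(Y ≤ 11 | p = 7/10), Y ~ Binomial(15, 7/10).
Equivalently, β = 1 − P(Y ≥ 12) = 87891509014119/125000000000000.

87891509014119/125000000000000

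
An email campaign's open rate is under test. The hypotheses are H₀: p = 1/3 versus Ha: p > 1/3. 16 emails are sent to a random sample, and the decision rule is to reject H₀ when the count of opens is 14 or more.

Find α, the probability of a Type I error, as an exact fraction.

19/1594323

Under H₀, K ~ Binomial(16, 1/3), and α = P(K ≥ 14).
Adding the binomial terms for j = 14 through 16 with p = 1/3 yields 19/1594323.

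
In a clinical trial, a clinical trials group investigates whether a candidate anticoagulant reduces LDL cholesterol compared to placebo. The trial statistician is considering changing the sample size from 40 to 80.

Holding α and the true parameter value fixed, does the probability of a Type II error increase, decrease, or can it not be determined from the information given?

A larger sample reduces the standard error, pulling the sampling distribution under Ha further from the non-rejection region.

It decreases.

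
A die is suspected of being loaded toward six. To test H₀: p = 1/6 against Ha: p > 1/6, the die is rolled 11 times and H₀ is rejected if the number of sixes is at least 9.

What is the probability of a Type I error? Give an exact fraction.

53/13436928

α = P(reject H₀ | H₀ true) = P(K ≥ 9 | p = 1/6), with K ~ Binomial(11, 1/6).
Adding the binomial terms for j = 9 through 11 with p = 1/6 yields 53/13436928.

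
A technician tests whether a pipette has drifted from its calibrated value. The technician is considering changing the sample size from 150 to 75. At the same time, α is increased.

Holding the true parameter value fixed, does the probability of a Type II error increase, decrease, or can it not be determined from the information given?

The first change alone would make β increase; the second alone would make β decrease. Which effect dominates depends on the magnitudes, which are not given.

Cannot be determined from the information given.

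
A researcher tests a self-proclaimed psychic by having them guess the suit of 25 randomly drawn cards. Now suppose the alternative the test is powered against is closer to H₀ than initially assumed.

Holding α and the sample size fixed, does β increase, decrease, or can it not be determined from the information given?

It increases.

A smaller true effect puts the Ha sampling distribution closer to H₀, so more of it falls in the non-rejection region.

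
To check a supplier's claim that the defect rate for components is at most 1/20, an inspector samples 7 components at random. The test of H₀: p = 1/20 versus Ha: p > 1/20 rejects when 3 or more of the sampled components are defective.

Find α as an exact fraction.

Under H₀, S ~ Binomial(7, 1/20); the Type I error rate is P(S ≥ 3).
Computing the lower-tail complement: 1 − 255038197/256000000 = 961803/256000000.

961803/256000000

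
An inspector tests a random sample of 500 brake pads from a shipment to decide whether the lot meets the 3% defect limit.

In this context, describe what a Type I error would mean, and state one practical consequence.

With the conventional null hypothesis that the lot's defect rate is 3% (within specification):
A Type I error is rejecting H₀ when H₀ is true.
Here that means rejecting the lot and scrapping or reworking it when actually the lot's defect rate is 3% (within specification).

A Type I error would mean concluding that the lot's defect rate exceeds 3% when in fact the lot's defect rate is 3% (within specification). Consequence: a good lot is scrapped, wasting material and production time.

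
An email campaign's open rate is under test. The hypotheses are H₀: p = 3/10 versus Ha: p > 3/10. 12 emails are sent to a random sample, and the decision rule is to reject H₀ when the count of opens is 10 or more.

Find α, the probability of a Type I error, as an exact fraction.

α = P(reject H₀ | H₀ true) = P(S ≥ 10 | p = 3/10), with S ~ Binomial(12, 3/10).
Adding the binomial terms for j = 10 through 12 with p = 3/10 yields 41275251/200000000000.

41275251/200000000000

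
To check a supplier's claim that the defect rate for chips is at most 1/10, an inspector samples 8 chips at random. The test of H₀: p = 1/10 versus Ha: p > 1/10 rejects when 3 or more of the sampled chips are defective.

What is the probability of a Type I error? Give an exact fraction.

Under H₀, K ~ Binomial(8, 1/10); the Type I error rate is P(K ≥ 3).
Via the complement, α = 1 − Σ_{j=0}^{2} C(8,j)(1/10)^j(9/10)^{8-j} = 3809179/100000000.

3809179/100000000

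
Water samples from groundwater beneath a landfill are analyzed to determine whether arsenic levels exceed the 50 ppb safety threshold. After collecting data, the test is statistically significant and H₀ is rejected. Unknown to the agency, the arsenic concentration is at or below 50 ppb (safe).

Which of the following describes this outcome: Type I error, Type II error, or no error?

Type I error

The conventional null hypothesis here is that the arsenic concentration is at or below 50 ppb (safe).
H₀ was rejected, but H₀ is actually true.
Rejecting a true null hypothesis is a Type I error (false positive).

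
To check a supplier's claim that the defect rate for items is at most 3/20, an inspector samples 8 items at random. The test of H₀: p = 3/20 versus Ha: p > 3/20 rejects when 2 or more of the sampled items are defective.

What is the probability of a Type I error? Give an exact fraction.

Under H₀, K ~ Binomial(8, 3/20); the Type I error rate is P(K ≥ 2).
α = 1 − P(K ≤ 1) = 1 − 16823885593/25600000000 = 8776114407/25600000000.

8776114407/25600000000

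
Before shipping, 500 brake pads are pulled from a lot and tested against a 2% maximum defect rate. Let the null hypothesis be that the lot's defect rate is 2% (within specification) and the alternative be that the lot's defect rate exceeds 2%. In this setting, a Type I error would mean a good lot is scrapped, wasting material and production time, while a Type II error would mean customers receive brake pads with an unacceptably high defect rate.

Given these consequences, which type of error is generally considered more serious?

The Type II consequence (customers receive brake pads with an unacceptably high defect rate) is more severe than the Type I consequence (a good lot is scrapped, wasting material and production time).

Type II error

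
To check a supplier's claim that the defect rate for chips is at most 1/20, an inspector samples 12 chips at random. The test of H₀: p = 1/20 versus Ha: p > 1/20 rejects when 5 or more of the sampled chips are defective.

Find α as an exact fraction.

75344392367/409600000000000

α = P(reject H₀ | H₀ true) = P(X ≥ 5 | p = 1/20), X ~ Binomial(12, 1/20).
Computing the lower-tail complement: 1 − 409524655607633/409600000000000 = 75344392367/409600000000000.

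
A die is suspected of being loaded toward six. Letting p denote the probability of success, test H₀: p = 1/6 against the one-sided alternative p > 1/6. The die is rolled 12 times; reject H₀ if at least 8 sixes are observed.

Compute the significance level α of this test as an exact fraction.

Under H₀, K ~ Binomial(12, 1/6), and α = P(K ≥ 8).
P(K ≥ 8) = Σ_{j=8}^{12} C(12,j)·(1/6)^j·(5/6)^{12-j} = 56431/362797056.

56431/362797056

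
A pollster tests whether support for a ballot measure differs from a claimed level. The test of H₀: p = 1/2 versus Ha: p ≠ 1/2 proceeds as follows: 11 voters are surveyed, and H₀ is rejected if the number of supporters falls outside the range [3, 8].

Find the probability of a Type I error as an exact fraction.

67/1024

α = P(S ≤ 2 or S ≥ 9 | p = 1/2), S ~ Binomial(11, 1/2).
Each tail has probability (1 + 11 + 55)/2048; doubling gives α = 134/2048 = 67/1024.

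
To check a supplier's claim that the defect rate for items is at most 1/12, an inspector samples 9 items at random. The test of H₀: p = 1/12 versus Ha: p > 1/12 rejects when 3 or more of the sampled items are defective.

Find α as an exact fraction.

668221/20155392

Under H₀, S ~ Binomial(9, 1/12); the Type I error rate is P(S ≥ 3).
Computing the lower-tail complement: 1 − 19487171/20155392 = 668221/20155392.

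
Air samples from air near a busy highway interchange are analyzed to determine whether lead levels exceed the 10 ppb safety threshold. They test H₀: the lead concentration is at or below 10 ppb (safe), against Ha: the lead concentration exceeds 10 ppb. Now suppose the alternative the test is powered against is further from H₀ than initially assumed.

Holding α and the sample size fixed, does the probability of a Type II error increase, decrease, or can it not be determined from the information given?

It decreases.

A larger true effect moves the Ha sampling distribution further from the H₀ critical value, making rejection more likely when Ha is true.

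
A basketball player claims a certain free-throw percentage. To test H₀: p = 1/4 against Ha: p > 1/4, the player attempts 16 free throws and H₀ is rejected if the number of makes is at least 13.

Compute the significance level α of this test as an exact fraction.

Under H₀, X ~ Binomial(16, 1/4), and α = P(X ≥ 13).
Adding the binomial terms for j = 13 through 16 with p = 1/4 yields 16249/4294967296.

16249/4294967296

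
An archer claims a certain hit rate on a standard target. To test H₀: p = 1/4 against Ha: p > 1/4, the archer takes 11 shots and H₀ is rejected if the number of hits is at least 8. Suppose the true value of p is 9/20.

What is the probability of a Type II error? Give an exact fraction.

4807868226029/5120000000000

Under the alternative p = 9/20, Y ~ Binomial(11, 9/20); β is the probability the test does not reject, P(Y < 8).
Equivalently, β = 1 − P(Y ≥ 8) = 4807868226029/5120000000000.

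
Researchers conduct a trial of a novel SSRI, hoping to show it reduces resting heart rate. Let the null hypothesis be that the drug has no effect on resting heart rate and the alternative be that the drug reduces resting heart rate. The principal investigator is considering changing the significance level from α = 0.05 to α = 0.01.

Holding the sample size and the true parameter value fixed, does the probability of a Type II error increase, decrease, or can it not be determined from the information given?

Lowering α raises the bar for rejection; under Ha, the test now fails to reject on outcomes it previously would have rejected.

It increases.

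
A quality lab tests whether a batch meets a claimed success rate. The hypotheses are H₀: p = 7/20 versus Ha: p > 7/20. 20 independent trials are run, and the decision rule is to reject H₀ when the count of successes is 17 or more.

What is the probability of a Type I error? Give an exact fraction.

637973598365478054631/104857600000000000000000000

The Type I error probability is α = P(K ≥ 17) computed under H₀, where K ~ Binomial(20, 7/20).
Summing C(20,j)(7/20)^j(13/20)^{20−j} for j = 17,…,20 gives 637973598365478054631/104857600000000000000000000.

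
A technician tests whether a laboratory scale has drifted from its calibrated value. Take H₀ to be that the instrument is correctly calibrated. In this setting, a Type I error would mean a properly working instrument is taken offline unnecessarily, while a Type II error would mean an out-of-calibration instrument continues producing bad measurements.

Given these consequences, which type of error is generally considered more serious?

Type II error

The Type II consequence (an out-of-calibration instrument continues producing bad measurements) is more severe than the Type I consequence (a properly working instrument is taken offline unnecessarily).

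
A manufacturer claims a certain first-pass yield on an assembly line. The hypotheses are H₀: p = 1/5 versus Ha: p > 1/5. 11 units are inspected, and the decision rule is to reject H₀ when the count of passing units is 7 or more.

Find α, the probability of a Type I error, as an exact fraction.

α = P(reject H₀ | H₀ true) = P(Y ≥ 7 | p = 1/5), with Y ~ Binomial(11, 1/5).
Adding the binomial terms for j = 7 through 11 with p = 1/5 yields 19193/9765625.

19193/9765625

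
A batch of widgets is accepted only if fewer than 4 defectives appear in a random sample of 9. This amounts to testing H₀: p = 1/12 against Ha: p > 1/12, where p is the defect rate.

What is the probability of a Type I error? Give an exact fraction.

The significance level is the probability, assuming p = 1/12, of seeing 4 or more defectives in 9 draws.
Via the complement, α = 1 − Σ_{j=0}^{3} C(9,j)(1/12)^j(11/12)^{9-j} = 5563363/1289945088.

5563363/1289945088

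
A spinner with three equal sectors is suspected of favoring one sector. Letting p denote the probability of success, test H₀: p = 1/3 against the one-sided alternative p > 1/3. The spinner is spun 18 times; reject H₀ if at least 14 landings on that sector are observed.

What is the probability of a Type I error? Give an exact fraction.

56137/387420489

α = P(reject H₀ | H₀ true) = P(Y ≥ 14 | p = 1/3), with Y ~ Binomial(18, 1/3).
P(Y ≥ 14) = Σ_{j=14}^{18} C(18,j)·(1/3)^j·(2/3)^{18-j} = 56137/387420489.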